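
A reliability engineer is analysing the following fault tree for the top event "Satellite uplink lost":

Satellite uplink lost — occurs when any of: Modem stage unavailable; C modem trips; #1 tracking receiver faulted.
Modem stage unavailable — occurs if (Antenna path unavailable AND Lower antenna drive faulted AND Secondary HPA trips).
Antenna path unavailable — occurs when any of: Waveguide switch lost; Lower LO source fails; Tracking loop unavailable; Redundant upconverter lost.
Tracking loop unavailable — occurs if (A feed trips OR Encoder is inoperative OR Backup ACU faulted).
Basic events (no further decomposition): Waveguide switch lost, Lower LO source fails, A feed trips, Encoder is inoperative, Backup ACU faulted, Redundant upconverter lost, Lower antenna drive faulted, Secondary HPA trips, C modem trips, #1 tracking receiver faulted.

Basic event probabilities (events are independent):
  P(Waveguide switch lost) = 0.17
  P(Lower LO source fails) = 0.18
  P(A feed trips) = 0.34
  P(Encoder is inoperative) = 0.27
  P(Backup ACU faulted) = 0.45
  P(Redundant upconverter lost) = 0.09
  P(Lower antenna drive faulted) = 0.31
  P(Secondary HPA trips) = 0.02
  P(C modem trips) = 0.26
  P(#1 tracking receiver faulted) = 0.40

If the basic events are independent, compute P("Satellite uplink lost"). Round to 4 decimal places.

P(Tracking loop unavailable) [OR] = 1 − (1−0.34) × (1−0.27) × (1−0.45) = 0.735010
P(Antenna path unavailable) [OR] = 1 − (1−0.17) × (1−0.18) × (1−0.735010) × (1−0.09) = 0.835880
P(Modem stage unavailable) [AND] = 0.835880 × 0.31 × 0.02 = 0.005182
P(Satellite uplink lost) [OR] = 1 − (1−0.005182) × (1−0.26) × (1−0.40) = 0.558301
Rounded to 4 decimal places: P(Satellite uplink lost) ≈ 0.5583.

0.5583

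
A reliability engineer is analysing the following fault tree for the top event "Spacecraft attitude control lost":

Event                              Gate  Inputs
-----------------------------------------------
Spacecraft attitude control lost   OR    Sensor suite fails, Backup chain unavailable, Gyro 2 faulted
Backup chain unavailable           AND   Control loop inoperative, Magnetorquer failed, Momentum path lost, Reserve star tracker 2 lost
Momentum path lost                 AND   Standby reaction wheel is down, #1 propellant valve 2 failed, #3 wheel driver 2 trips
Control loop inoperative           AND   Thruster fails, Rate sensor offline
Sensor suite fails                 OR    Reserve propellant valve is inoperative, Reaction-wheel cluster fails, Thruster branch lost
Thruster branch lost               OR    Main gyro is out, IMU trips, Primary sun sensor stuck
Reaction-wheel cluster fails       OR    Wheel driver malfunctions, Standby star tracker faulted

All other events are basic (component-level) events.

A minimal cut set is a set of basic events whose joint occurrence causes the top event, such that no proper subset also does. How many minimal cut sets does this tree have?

Reaction-wheel cluster fails [OR]: union of children's cut sets → 2 cut set(s).
Thruster branch lost [OR]: union of children's cut sets → 3 cut set(s).
Sensor suite fails [OR]: union of children's cut sets → 6 cut set(s).
Control loop inoperative [AND]: one cut set from each child combined → 1 × 1 = 1 cut set(s).
Momentum path lost [AND]: one cut set from each child combined → 1 × 1 × 1 = 1 cut set(s).
Backup chain unavailable [AND]: one cut set from each child combined → 1 × 1 × 1 × 1 = 1 cut set(s).
Spacecraft attitude control lost [OR]: union of children's cut sets → 8 cut set(s).
Minimal cut sets: {Reserve propellant valve is inoperative}; {Wheel driver malfunctions}; {Standby star tracker faulted}; {Main gyro is out}; {IMU trips}; {Primary sun sensor stuck}; {#1 propellant valve 2 failed, #3 wheel driver 2 trips, Magnetorquer failed, Rate sensor offline, Reserve star tracker 2 lost, Standby reaction wheel is down, Thruster fails}; {Gyro 2 faulted}.

8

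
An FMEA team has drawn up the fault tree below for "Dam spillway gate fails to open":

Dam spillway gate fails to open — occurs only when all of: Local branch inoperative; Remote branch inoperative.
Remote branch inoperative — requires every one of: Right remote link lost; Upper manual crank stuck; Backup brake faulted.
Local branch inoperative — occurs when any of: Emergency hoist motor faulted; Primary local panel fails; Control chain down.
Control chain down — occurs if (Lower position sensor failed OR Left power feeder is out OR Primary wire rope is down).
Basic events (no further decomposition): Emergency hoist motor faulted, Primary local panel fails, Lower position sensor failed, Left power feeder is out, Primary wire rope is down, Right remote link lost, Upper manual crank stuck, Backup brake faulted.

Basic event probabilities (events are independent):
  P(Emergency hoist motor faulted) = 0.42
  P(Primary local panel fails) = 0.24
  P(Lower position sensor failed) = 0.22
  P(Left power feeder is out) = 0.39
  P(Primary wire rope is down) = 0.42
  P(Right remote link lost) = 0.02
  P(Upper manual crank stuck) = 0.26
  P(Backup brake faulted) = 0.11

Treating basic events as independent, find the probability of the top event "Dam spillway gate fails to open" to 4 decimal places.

0.0005

P(Control chain down) [OR] = 1 − (1−0.22) × (1−0.39) × (1−0.42) = 0.724036
P(Local branch inoperative) [OR] = 1 − (1−0.42) × (1−0.24) × (1−0.724036) = 0.878355
P(Remote branch inoperative) [AND] = 0.02 × 0.26 × 0.11 = 0.000572
P(Dam spillway gate fails to open) [AND] = 0.878355 × 0.000572 = 0.000502
Rounded to 4 decimal places: P(Dam spillway gate fails to open) ≈ 0.0005.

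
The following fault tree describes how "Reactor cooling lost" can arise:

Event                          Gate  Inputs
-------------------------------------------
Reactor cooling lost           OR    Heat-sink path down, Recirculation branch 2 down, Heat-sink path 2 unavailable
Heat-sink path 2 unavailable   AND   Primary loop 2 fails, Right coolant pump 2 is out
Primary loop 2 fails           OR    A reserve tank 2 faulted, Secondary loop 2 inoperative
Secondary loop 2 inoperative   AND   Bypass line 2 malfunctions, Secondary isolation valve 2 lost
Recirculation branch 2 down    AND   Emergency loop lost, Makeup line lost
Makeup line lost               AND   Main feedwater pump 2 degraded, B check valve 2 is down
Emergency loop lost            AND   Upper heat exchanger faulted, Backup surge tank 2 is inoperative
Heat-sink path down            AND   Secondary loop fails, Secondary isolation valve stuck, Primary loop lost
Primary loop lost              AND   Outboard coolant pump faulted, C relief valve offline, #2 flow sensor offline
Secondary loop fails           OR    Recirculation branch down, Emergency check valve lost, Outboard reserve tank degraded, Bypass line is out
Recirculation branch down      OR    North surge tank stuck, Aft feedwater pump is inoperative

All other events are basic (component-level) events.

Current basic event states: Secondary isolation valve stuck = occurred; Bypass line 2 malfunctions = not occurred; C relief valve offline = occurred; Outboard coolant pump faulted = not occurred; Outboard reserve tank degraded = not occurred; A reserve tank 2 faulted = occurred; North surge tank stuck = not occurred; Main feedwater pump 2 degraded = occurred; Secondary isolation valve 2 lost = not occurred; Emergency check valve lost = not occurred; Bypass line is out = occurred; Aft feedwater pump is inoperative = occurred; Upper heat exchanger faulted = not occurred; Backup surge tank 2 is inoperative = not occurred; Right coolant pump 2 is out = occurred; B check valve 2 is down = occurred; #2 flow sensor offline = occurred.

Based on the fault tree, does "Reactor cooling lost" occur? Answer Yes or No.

Recirculation branch down [OR]: North surge tank stuck=not, Aft feedwater pump is inoperative=occurs → at least one input occurs → occurs.
Secondary loop fails [OR]: Recirculation branch down=occurs, Emergency check valve lost=not, Outboard reserve tank degraded=not, Bypass line is out=occurs → at least one input occurs → occurs.
Primary loop lost [AND]: Outboard coolant pump faulted=not, C relief valve offline=occurs, #2 flow sensor offline=occurs → not all inputs occur → does not occur.
Heat-sink path down [AND]: Secondary loop fails=occurs, Secondary isolation valve stuck=occurs, Primary loop lost=not → not all inputs occur → does not occur.
Emergency loop lost [AND]: Upper heat exchanger faulted=not, Backup surge tank 2 is inoperative=not → not all inputs occur → does not occur.
Makeup line lost [AND]: Main feedwater pump 2 degraded=occurs, B check valve 2 is down=occurs → all inputs occur → occurs.
Recirculation branch 2 down [AND]: Emergency loop lost=not, Makeup line lost=occurs → not all inputs occur → does not occur.
Secondary loop 2 inoperative [AND]: Bypass line 2 malfunctions=not, Secondary isolation valve 2 lost=not → not all inputs occur → does not occur.
Primary loop 2 fails [OR]: A reserve tank 2 faulted=occurs, Secondary loop 2 inoperative=not → at least one input occurs → occurs.
Heat-sink path 2 unavailable [AND]: Primary loop 2 fails=occurs, Right coolant pump 2 is out=occurs → all inputs occur → occurs.
Reactor cooling lost [OR]: Heat-sink path down=not, Recirculation branch 2 down=not, Heat-sink path 2 unavailable=occurs → at least one input occurs → occurs.

Yes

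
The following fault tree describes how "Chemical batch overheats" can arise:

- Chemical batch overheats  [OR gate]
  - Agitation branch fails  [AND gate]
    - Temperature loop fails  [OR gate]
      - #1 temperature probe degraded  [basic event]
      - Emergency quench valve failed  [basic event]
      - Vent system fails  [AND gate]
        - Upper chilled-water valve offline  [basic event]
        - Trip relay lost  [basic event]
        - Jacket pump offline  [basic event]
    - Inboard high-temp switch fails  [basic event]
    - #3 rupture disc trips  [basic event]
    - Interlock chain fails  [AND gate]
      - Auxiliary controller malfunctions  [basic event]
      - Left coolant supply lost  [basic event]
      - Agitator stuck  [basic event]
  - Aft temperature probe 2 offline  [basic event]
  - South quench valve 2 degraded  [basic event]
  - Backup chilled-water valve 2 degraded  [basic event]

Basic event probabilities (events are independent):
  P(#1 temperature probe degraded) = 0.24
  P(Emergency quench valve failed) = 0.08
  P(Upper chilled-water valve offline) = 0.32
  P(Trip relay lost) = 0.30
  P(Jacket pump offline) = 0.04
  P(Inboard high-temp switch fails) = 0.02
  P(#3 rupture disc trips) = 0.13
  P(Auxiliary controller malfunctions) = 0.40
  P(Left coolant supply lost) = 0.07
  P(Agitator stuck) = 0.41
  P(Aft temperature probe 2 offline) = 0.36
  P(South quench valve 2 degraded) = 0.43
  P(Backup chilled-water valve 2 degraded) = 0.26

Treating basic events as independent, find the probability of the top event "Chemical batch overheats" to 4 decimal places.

0.7301

P(Vent system fails) [AND] = 0.32 × 0.30 × 0.04 = 0.003840
P(Temperature loop fails) [OR] = 1 − (1−0.24) × (1−0.08) × (1−0.003840) = 0.303485
P(Interlock chain fails) [AND] = 0.40 × 0.07 × 0.41 = 0.011480
P(Agitation branch fails) [AND] = 0.303485 × 0.02 × 0.13 × 0.011480 = 0.000009
P(Chemical batch overheats) [OR] = 1 − (1−0.000009) × (1−0.36) × (1−0.43) × (1−0.26) = 0.730050
Rounded to 4 decimal places: P(Chemical batch overheats) ≈ 0.7301.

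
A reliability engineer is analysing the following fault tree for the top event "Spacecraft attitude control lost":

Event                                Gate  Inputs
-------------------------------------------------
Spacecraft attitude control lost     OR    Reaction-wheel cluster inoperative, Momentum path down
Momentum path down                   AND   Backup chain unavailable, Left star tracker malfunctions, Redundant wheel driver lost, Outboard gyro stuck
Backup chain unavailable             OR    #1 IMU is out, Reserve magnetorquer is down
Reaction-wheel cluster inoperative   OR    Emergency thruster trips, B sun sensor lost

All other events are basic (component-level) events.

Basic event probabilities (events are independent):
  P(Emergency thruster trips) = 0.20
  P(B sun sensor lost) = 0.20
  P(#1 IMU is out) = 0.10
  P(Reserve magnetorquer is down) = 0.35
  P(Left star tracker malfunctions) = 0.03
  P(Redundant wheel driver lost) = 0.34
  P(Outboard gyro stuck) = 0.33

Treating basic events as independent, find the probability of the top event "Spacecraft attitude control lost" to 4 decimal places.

P(Reaction-wheel cluster inoperative) [OR] = 1 − (1−0.20) × (1−0.20) = 0.360000
P(Backup chain unavailable) [OR] = 1 − (1−0.10) × (1−0.35) = 0.415000
P(Momentum path down) [AND] = 0.415000 × 0.03 × 0.34 × 0.33 = 0.001397
P(Spacecraft attitude control lost) [OR] = 1 − (1−0.360000) × (1−0.001397) = 0.360894
Rounded to 4 decimal places: P(Spacecraft attitude control lost) ≈ 0.3609.

0.3609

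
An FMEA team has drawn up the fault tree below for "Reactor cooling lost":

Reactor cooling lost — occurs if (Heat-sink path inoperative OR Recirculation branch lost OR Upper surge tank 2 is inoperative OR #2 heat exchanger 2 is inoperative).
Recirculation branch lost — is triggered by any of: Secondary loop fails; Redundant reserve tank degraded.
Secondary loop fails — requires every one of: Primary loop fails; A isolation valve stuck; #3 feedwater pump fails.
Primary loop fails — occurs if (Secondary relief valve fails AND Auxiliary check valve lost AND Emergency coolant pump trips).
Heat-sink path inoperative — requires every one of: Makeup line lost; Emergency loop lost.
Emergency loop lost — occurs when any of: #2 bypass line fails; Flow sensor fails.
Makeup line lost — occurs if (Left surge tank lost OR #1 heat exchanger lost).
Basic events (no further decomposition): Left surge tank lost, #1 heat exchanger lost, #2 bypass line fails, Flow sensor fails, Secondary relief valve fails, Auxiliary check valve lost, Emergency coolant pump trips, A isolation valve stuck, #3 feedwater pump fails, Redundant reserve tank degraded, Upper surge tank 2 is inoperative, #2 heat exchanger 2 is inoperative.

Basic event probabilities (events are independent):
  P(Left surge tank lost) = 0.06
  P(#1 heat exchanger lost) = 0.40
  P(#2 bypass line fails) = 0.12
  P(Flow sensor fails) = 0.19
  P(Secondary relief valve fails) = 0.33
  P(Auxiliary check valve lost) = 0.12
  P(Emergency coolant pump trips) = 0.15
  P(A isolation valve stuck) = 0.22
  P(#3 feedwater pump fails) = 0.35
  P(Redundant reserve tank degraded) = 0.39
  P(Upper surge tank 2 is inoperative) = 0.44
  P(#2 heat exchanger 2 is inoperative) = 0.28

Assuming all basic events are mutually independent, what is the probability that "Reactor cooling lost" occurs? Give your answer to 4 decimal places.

P(Makeup line lost) [OR] = 1 − (1−0.06) × (1−0.40) = 0.436000
P(Emergency loop lost) [OR] = 1 − (1−0.12) × (1−0.19) = 0.287200
P(Heat-sink path inoperative) [AND] = 0.436000 × 0.287200 = 0.125219
P(Primary loop fails) [AND] = 0.33 × 0.12 × 0.15 = 0.005940
P(Secondary loop fails) [AND] = 0.005940 × 0.22 × 0.35 = 0.000457
P(Recirculation branch lost) [OR] = 1 − (1−0.000457) × (1−0.39) = 0.390279
P(Reactor cooling lost) [OR] = 1 − (1−0.125219) × (1−0.390279) × (1−0.44) × (1−0.28) = 0.784944
Rounded to 4 decimal places: P(Reactor cooling lost) ≈ 0.7849.

0.7849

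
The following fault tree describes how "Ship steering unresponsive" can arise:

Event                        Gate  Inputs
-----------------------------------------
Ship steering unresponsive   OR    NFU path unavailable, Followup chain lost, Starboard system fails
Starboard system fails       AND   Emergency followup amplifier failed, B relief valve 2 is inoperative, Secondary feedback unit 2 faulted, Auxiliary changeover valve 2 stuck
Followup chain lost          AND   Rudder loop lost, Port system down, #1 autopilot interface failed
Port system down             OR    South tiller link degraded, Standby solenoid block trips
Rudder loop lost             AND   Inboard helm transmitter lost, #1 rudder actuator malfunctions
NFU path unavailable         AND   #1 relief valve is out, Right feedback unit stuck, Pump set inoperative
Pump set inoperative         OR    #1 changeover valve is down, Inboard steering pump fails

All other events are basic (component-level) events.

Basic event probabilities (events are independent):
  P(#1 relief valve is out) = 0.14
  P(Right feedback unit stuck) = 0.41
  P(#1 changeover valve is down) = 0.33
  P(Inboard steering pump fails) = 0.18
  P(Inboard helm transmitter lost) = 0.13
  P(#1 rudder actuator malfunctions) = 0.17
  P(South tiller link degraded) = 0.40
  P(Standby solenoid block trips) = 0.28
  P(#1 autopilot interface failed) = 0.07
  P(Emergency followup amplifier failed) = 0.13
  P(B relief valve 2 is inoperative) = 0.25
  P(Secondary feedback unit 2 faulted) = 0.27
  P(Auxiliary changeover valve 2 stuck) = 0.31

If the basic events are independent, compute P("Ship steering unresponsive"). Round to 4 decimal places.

P(Pump set inoperative) [OR] = 1 − (1−0.33) × (1−0.18) = 0.450600
P(NFU path unavailable) [AND] = 0.14 × 0.41 × 0.450600 = 0.025864
P(Rudder loop lost) [AND] = 0.13 × 0.17 = 0.022100
P(Port system down) [OR] = 1 − (1−0.40) × (1−0.28) = 0.568000
P(Followup chain lost) [AND] = 0.022100 × 0.568000 × 0.07 = 0.000879
P(Starboard system fails) [AND] = 0.13 × 0.25 × 0.27 × 0.31 = 0.002720
P(Ship steering unresponsive) [OR] = 1 − (1−0.025864) × (1−0.000879) × (1−0.002720) = 0.029368
Rounded to 4 decimal places: P(Ship steering unresponsive) ≈ 0.0294.

0.0294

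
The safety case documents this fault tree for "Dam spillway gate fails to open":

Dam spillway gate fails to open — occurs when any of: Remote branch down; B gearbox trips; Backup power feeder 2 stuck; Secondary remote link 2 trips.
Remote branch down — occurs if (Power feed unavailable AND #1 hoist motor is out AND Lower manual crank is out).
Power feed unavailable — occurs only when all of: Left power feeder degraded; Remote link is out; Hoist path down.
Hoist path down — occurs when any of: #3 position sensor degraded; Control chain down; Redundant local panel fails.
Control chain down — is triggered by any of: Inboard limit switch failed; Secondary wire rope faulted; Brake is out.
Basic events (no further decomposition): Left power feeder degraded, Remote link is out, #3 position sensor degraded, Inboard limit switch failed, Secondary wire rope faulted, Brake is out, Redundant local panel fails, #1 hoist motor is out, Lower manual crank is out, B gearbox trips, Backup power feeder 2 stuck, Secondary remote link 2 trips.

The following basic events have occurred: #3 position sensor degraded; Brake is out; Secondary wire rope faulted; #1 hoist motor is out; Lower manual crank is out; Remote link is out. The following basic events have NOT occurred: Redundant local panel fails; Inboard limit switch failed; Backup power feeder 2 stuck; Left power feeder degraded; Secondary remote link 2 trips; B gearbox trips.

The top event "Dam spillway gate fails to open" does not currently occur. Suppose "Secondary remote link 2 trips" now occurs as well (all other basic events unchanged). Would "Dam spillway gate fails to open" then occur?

Counterfactual: set "Secondary remote link 2 trips" to occurred.
Control chain down [OR]: Inboard limit switch failed=not, Secondary wire rope faulted=occurs, Brake is out=occurs → at least one input occurs → occurs.
Hoist path down [OR]: #3 position sensor degraded=occurs, Control chain down=occurs, Redundant local panel fails=not → at least one input occurs → occurs.
Power feed unavailable [AND]: Left power feeder degraded=not, Remote link is out=occurs, Hoist path down=occurs → not all inputs occur → does not occur.
Remote branch down [AND]: Power feed unavailable=not, #1 hoist motor is out=occurs, Lower manual crank is out=occurs → not all inputs occur → does not occur.
Dam spillway gate fails to open [OR]: Remote branch down=not, B gearbox trips=not, Backup power feeder 2 stuck=not, Secondary remote link 2 trips=occurs → at least one input occurs → occurs.

Yes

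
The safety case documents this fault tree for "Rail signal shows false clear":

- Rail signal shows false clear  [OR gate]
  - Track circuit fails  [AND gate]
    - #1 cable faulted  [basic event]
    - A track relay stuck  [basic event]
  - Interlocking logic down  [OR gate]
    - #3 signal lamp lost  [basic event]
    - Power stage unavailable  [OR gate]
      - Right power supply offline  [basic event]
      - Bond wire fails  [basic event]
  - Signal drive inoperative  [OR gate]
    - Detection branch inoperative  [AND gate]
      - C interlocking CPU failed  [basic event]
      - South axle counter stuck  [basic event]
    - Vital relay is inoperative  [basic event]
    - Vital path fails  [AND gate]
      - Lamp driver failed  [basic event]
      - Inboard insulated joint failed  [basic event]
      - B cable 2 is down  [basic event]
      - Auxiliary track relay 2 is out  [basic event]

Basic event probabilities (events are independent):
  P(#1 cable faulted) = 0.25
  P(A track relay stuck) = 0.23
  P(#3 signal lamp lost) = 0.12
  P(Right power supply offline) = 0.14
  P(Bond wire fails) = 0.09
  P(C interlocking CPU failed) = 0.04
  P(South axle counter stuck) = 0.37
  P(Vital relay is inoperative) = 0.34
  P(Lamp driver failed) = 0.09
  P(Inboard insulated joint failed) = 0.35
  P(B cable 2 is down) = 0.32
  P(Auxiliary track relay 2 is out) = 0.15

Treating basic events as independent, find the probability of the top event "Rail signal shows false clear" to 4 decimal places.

0.5786

P(Track circuit fails) [AND] = 0.25 × 0.23 = 0.057500
P(Power stage unavailable) [OR] = 1 − (1−0.14) × (1−0.09) = 0.217400
P(Interlocking logic down) [OR] = 1 − (1−0.12) × (1−0.217400) = 0.311312
P(Detection branch inoperative) [AND] = 0.04 × 0.37 = 0.014800
P(Vital path fails) [AND] = 0.09 × 0.35 × 0.32 × 0.15 = 0.001512
P(Signal drive inoperative) [OR] = 1 − (1−0.014800) × (1−0.34) × (1−0.001512) = 0.350751
P(Rail signal shows false clear) [OR] = 1 − (1−0.057500) × (1−0.311312) × (1−0.350751) = 0.578580
Rounded to 4 decimal places: P(Rail signal shows false clear) ≈ 0.5786.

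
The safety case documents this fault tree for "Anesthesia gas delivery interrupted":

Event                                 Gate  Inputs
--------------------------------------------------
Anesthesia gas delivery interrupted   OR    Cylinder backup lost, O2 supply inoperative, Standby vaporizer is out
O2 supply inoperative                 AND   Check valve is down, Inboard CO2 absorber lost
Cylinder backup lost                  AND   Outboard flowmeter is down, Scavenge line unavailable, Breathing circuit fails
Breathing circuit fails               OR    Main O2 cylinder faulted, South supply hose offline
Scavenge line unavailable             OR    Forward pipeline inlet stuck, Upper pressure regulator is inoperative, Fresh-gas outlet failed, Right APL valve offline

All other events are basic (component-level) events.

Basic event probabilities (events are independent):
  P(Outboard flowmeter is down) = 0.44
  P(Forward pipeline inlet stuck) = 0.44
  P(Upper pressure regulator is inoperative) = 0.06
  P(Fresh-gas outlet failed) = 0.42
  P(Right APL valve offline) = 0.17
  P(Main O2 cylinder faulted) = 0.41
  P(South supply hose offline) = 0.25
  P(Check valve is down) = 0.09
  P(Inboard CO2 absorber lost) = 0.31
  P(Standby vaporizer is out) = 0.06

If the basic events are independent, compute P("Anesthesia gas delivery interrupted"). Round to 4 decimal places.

0.2536

P(Scavenge line unavailable) [OR] = 1 − (1−0.44) × (1−0.06) × (1−0.42) × (1−0.17) = 0.746591
P(Breathing circuit fails) [OR] = 1 − (1−0.41) × (1−0.25) = 0.557500
P(Cylinder backup lost) [AND] = 0.44 × 0.746591 × 0.557500 = 0.183139
P(O2 supply inoperative) [AND] = 0.09 × 0.31 = 0.027900
P(Anesthesia gas delivery interrupted) [OR] = 1 − (1−0.183139) × (1−0.027900) × (1−0.06) = 0.253574
Rounded to 4 decimal places: P(Anesthesia gas delivery interrupted) ≈ 0.2536.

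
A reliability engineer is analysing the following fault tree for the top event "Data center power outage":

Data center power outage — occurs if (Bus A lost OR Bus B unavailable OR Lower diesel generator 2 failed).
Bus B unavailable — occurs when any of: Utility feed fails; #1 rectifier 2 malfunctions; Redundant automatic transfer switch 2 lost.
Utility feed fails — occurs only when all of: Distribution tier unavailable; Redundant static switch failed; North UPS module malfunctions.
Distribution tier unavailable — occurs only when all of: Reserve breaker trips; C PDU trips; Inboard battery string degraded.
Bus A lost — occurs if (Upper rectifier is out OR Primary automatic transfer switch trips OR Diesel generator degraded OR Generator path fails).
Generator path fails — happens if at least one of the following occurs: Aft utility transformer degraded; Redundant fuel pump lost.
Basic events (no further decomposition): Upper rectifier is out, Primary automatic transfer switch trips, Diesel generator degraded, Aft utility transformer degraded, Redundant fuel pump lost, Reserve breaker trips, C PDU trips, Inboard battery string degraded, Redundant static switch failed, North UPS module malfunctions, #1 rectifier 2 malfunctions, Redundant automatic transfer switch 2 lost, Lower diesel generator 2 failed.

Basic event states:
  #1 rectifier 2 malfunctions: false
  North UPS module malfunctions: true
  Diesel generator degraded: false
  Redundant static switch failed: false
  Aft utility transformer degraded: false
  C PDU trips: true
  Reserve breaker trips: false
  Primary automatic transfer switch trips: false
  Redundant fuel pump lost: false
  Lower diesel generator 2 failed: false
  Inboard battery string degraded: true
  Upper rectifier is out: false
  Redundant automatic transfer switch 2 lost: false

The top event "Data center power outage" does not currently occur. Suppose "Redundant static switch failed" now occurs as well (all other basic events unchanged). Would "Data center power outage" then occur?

Counterfactual: set "Redundant static switch failed" to occurred.
Generator path fails [OR]: Aft utility transformer degraded=not, Redundant fuel pump lost=not → no input occurs → does not occur.
Bus A lost [OR]: Upper rectifier is out=not, Primary automatic transfer switch trips=not, Diesel generator degraded=not, Generator path fails=not → no input occurs → does not occur.
Distribution tier unavailable [AND]: Reserve breaker trips=not, C PDU trips=occurs, Inboard battery string degraded=occurs → not all inputs occur → does not occur.
Utility feed fails [AND]: Distribution tier unavailable=not, Redundant static switch failed=occurs, North UPS module malfunctions=occurs → not all inputs occur → does not occur.
Bus B unavailable [OR]: Utility feed fails=not, #1 rectifier 2 malfunctions=not, Redundant automatic transfer switch 2 lost=not → no input occurs → does not occur.
Data center power outage [OR]: Bus A lost=not, Bus B unavailable=not, Lower diesel generator 2 failed=not → no input occurs → does not occur.

No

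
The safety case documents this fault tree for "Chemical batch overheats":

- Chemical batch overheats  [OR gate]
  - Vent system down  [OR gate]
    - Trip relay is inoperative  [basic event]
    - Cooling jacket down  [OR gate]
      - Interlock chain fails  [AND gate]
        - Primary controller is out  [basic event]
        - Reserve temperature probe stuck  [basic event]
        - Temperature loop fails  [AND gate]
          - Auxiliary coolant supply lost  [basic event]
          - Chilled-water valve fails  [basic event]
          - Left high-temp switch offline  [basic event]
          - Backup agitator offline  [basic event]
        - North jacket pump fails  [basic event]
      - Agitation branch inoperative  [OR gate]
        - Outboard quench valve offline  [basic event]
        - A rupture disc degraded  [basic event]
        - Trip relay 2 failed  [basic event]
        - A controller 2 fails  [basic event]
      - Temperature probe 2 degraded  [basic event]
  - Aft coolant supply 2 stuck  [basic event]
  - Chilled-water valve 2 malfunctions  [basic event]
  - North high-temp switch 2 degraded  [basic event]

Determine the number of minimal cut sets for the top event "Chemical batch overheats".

10

Temperature loop fails [AND]: one cut set from each child combined → 1 × 1 × 1 × 1 = 1 cut set(s).
Interlock chain fails [AND]: one cut set from each child combined → 1 × 1 × 1 × 1 = 1 cut set(s).
Agitation branch inoperative [OR]: union of children's cut sets → 4 cut set(s).
Cooling jacket down [OR]: union of children's cut sets → 6 cut set(s).
Vent system down [OR]: union of children's cut sets → 7 cut set(s).
Chemical batch overheats [OR]: union of children's cut sets → 10 cut set(s).
Minimal cut sets: {Trip relay is inoperative}; {Auxiliary coolant supply lost, Backup agitator offline, Chilled-water valve fails, Left high-temp switch offline, North jacket pump fails, Primary controller is out, Reserve temperature probe stuck}; {Outboard quench valve offline}; {A rupture disc degraded}; {Trip relay 2 failed}; {A controller 2 fails}; {Temperature probe 2 degraded}; {Aft coolant supply 2 stuck}; {Chilled-water valve 2 malfunctions}; {North high-temp switch 2 degraded}.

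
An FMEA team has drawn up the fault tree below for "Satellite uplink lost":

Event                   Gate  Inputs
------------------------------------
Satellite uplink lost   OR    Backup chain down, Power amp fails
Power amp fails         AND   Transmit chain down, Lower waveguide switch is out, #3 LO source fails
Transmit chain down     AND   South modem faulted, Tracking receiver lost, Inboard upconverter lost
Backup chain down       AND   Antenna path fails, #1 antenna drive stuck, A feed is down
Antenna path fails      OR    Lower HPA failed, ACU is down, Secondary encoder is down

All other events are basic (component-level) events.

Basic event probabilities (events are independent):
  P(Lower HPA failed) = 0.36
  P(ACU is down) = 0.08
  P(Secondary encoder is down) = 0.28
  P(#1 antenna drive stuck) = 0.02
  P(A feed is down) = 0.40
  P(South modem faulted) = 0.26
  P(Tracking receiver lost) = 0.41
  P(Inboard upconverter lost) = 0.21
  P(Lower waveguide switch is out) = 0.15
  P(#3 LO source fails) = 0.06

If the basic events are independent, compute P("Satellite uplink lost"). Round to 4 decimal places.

0.0048

P(Antenna path fails) [OR] = 1 − (1−0.36) × (1−0.08) × (1−0.28) = 0.576064
P(Backup chain down) [AND] = 0.576064 × 0.02 × 0.40 = 0.004609
P(Transmit chain down) [AND] = 0.26 × 0.41 × 0.21 = 0.022386
P(Power amp fails) [AND] = 0.022386 × 0.15 × 0.06 = 0.000201
P(Satellite uplink lost) [OR] = 1 − (1−0.004609) × (1−0.000201) = 0.004809
Rounded to 4 decimal places: P(Satellite uplink lost) ≈ 0.0048.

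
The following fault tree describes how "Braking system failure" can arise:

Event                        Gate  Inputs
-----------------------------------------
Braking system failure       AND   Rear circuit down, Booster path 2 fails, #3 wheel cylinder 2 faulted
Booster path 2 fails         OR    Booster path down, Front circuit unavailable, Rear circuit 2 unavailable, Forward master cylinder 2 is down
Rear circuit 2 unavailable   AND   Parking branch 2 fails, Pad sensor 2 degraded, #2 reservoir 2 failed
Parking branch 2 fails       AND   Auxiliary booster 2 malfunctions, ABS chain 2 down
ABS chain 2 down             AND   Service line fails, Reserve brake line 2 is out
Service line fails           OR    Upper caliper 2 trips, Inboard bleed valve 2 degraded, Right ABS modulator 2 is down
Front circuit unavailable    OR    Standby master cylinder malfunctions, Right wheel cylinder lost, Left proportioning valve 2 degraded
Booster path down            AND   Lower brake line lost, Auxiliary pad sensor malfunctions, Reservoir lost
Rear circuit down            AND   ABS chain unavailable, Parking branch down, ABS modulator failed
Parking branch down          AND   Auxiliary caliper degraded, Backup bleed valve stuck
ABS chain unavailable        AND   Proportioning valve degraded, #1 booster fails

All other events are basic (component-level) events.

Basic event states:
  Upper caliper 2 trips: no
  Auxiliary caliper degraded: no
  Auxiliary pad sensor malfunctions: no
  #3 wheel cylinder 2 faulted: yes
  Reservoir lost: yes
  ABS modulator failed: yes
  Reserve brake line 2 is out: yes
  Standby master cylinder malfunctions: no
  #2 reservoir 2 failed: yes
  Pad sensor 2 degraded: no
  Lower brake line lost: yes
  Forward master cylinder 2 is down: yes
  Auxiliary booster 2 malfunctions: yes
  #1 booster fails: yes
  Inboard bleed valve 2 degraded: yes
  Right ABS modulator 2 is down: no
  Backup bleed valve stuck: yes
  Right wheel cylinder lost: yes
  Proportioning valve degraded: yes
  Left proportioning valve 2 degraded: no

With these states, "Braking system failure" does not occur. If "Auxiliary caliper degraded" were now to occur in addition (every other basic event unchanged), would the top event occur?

Counterfactual: set "Auxiliary caliper degraded" to occurred.
ABS chain unavailable [AND]: Proportioning valve degraded=occurs, #1 booster fails=occurs → all inputs occur → occurs.
Parking branch down [AND]: Auxiliary caliper degraded=occurs, Backup bleed valve stuck=occurs → all inputs occur → occurs.
Rear circuit down [AND]: ABS chain unavailable=occurs, Parking branch down=occurs, ABS modulator failed=occurs → all inputs occur → occurs.
Booster path down [AND]: Lower brake line lost=occurs, Auxiliary pad sensor malfunctions=not, Reservoir lost=occurs → not all inputs occur → does not occur.
Front circuit unavailable [OR]: Standby master cylinder malfunctions=not, Right wheel cylinder lost=occurs, Left proportioning valve 2 degraded=not → at least one input occurs → occurs.
Service line fails [OR]: Upper caliper 2 trips=not, Inboard bleed valve 2 degraded=occurs, Right ABS modulator 2 is down=not → at least one input occurs → occurs.
ABS chain 2 down [AND]: Service line fails=occurs, Reserve brake line 2 is out=occurs → all inputs occur → occurs.
Parking branch 2 fails [AND]: Auxiliary booster 2 malfunctions=occurs, ABS chain 2 down=occurs → all inputs occur → occurs.
Rear circuit 2 unavailable [AND]: Parking branch 2 fails=occurs, Pad sensor 2 degraded=not, #2 reservoir 2 failed=occurs → not all inputs occur → does not occur.
Booster path 2 fails [OR]: Booster path down=not, Front circuit unavailable=occurs, Rear circuit 2 unavailable=not, Forward master cylinder 2 is down=occurs → at least one input occurs → occurs.
Braking system failure [AND]: Rear circuit down=occurs, Booster path 2 fails=occurs, #3 wheel cylinder 2 faulted=occurs → all inputs occur → occurs.

Yes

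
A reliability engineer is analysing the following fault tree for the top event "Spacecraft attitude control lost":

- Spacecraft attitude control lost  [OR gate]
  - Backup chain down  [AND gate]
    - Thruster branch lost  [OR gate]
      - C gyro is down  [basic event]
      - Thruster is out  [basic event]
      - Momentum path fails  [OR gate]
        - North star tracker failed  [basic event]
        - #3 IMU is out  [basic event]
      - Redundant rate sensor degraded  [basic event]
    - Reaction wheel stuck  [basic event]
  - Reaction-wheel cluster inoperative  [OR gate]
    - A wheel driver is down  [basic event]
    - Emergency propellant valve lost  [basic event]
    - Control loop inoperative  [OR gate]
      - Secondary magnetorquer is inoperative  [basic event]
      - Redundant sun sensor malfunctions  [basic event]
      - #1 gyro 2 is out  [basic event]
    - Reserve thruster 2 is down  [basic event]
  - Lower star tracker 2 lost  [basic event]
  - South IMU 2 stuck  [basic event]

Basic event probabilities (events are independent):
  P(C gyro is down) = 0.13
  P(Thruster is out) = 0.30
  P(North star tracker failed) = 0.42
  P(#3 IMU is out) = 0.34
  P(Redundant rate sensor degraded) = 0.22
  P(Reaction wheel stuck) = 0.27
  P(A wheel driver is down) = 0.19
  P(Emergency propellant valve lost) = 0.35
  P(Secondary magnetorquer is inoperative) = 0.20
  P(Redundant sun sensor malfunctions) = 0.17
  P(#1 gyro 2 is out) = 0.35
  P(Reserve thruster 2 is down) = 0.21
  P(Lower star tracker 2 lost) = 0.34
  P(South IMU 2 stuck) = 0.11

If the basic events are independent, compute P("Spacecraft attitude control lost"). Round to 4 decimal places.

0.9178

P(Momentum path fails) [OR] = 1 − (1−0.42) × (1−0.34) = 0.617200
P(Thruster branch lost) [OR] = 1 − (1−0.13) × (1−0.30) × (1−0.617200) × (1−0.22) = 0.818162
P(Backup chain down) [AND] = 0.818162 × 0.27 = 0.220904
P(Control loop inoperative) [OR] = 1 − (1−0.20) × (1−0.17) × (1−0.35) = 0.568400
P(Reaction-wheel cluster inoperative) [OR] = 1 − (1−0.19) × (1−0.35) × (1−0.568400) × (1−0.21) = 0.820482
P(Spacecraft attitude control lost) [OR] = 1 − (1−0.220904) × (1−0.820482) × (1−0.34) × (1−0.11) = 0.917845
Rounded to 4 decimal places: P(Spacecraft attitude control lost) ≈ 0.9178.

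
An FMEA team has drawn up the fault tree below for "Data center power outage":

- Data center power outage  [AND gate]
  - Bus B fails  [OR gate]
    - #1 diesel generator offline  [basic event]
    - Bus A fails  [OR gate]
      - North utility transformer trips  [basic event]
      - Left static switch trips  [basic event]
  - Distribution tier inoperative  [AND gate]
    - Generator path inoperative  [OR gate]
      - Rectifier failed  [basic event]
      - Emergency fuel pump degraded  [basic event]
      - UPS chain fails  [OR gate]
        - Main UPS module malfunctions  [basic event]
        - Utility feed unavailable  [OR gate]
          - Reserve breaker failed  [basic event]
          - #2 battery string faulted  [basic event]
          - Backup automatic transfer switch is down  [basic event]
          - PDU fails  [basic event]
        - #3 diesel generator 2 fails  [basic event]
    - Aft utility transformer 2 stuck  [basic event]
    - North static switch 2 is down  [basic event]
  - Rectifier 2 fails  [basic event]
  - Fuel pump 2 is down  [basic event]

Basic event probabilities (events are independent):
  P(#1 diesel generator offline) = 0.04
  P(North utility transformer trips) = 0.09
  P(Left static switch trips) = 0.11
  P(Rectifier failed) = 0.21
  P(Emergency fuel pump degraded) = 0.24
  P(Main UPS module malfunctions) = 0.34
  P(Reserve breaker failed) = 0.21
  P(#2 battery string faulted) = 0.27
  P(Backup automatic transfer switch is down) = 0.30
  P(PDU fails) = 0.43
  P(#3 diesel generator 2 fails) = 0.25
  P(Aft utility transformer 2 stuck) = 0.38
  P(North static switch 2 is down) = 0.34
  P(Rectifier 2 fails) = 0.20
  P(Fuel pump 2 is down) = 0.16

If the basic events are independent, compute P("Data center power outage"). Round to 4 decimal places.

P(Bus A fails) [OR] = 1 − (1−0.09) × (1−0.11) = 0.190100
P(Bus B fails) [OR] = 1 − (1−0.04) × (1−0.190100) = 0.222496
P(Utility feed unavailable) [OR] = 1 − (1−0.21) × (1−0.27) × (1−0.30) × (1−0.43) = 0.769897
P(UPS chain fails) [OR] = 1 − (1−0.34) × (1−0.769897) × (1−0.25) = 0.886099
P(Generator path inoperative) [OR] = 1 − (1−0.21) × (1−0.24) × (1−0.886099) = 0.931614
P(Distribution tier inoperative) [AND] = 0.931614 × 0.38 × 0.34 = 0.120365
P(Data center power outage) [AND] = 0.222496 × 0.120365 × 0.20 × 0.16 = 0.000857
Rounded to 4 decimal places: P(Data center power outage) ≈ 0.0009.

0.0009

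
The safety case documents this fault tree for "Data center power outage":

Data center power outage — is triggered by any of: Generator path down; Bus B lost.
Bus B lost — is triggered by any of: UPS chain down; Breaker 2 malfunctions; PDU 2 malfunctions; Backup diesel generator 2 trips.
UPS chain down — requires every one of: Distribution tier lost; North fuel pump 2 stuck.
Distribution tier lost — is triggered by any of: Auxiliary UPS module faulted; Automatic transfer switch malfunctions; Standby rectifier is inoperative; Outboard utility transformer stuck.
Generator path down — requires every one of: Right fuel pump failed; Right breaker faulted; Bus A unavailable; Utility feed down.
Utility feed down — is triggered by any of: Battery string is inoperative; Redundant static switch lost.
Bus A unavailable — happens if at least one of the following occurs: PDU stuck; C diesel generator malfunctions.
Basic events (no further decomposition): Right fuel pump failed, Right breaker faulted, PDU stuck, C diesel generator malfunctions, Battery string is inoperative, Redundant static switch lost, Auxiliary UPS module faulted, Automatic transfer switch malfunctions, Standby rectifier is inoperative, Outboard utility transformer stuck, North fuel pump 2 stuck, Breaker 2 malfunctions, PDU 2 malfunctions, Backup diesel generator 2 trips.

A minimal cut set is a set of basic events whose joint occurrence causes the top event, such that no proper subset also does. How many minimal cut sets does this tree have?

11

Bus A unavailable [OR]: union of children's cut sets → 2 cut set(s).
Utility feed down [OR]: union of children's cut sets → 2 cut set(s).
Generator path down [AND]: one cut set from each child combined → 1 × 1 × 2 × 2 = 4 cut set(s).
Distribution tier lost [OR]: union of children's cut sets → 4 cut set(s).
UPS chain down [AND]: one cut set from each child combined → 4 × 1 = 4 cut set(s).
Bus B lost [OR]: union of children's cut sets → 7 cut set(s).
Data center power outage [OR]: union of children's cut sets → 11 cut set(s).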